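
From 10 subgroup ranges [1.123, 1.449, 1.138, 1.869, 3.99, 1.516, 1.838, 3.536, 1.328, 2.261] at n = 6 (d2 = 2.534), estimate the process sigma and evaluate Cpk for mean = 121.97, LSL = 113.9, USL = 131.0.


R_bar = (1.123 + 1.449 + 1.138 + 1.869 + 3.99 + 1.516 + 1.838 + 3.536 + 1.328 + 2.261) / 10 = 2.0048
sigma = R_bar / d2 = 2.0048 / 2.534 = 0.79116022
Cp = (USL - LSL)/(6*sigma) = (131.0 - 113.9)/(6*0.79116022) = 3.6023
Cpu = (131.0 - 121.97)/(3*0.79116022) = 3.8045
Cpl = (121.97 - 113.9)/(3*0.79116022) = 3.4001
Cpk = min(Cpu, Cpl) = 3.4001

3.4001


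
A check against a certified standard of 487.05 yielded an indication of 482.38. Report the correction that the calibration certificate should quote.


Correction = standard - reading
= 487.05 - 482.38
= 4.6700

4.6700


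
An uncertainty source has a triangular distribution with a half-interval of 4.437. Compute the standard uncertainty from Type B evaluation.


u_B = half_width / sqrt(6)
u_B = 4.437 / 2.4494897
u_B = 1.8114

1.8114


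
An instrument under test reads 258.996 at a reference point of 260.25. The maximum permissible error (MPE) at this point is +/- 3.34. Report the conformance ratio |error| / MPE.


e = indication - reference = 258.996 - 260.25 = -1.2540
|e| = 1.2540
ratio = |e| / MPE = 1.2540 / 3.34
ratio = 0.3754

0.3754


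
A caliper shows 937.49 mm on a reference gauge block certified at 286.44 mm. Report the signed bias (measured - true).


Systematic error = measured - true
= 937.49 - 286.44
= 651.0500

651.0500


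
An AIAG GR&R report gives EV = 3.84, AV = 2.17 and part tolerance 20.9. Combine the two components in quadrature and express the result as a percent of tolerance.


GRR = sqrt(EV^2 + AV^2) = sqrt(3.84^2 + 2.17^2) = 4.4107256
%GRR = GRR / tol * 100 = 4.4107256 / 20.9 * 100
%GRR = 21.1040

21.1040


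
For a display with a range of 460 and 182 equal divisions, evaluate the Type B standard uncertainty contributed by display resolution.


resolution = range / divisions
resolution = 460 / 182 = 2.5274725
u_res = resolution / (2*sqrt(3))
u_res = 2.5274725 / 3.4641016
u_res = 0.7296

0.7296


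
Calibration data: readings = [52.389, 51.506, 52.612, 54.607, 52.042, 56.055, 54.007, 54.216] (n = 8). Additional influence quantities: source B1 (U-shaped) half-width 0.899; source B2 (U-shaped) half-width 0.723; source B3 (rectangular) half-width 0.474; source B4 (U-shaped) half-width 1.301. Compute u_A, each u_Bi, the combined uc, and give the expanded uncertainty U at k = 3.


mean = (52.389 + 51.506 + 52.612 + 54.607 + 52.042 + 56.055 + 54.007 + 54.216) / 8 = 53.42925
s = sqrt(sum((x - mean)^2)/(n-1)) = 1.5403061
u_A = s / sqrt(n) = 1.5403061 / sqrt(8) = 0.54458044
u_B1 = 0.899 / sqrt(2) = 0.635689
u_B2 = 0.723 / sqrt(2) = 0.5112382
u_B3 = 0.474 / sqrt(3) = 0.27366403
u_B4 = 1.301 / sqrt(2) = 0.91994592
uc = sqrt(0.54458044^2 + 0.635689^2 + 0.5112382^2 + 0.27366403^2 + 0.91994592^2) = 1.3723066
U = k * uc = 3 * 1.3723066
U = 4.1169

4.1169


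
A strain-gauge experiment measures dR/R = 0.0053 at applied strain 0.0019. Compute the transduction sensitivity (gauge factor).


GF = (dR/R) / epsilon
= 0.0053 / 0.0019
= 2.7895

2.7895


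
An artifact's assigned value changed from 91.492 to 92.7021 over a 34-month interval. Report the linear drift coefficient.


rate = (v2 - v1) / months
= (92.7021 - 91.492) / 34
= 1.2101 / 34
= 0.0356

0.0356


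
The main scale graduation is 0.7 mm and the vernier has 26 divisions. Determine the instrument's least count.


LC = MSD / n_div
= 0.7 / 26
= 0.0269

0.0269


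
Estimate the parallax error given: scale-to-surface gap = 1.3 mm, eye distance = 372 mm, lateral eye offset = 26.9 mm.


error = h * offset / d
= 1.3 * 26.9 / 372
= 0.0940

0.0940


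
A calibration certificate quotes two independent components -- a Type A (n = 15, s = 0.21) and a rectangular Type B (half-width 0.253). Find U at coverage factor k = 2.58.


u_A = s / sqrt(n) = 0.21 / sqrt(15) = 0.054221767
u_B = half_width / sqrt(3) = 0.253 / sqrt(3) = 0.14606962
uc = sqrt(u_A^2 + u_B^2) = sqrt(0.054221767^2 + 0.14606962^2) = 0.15580865
U = k * uc = 2.58 * 0.15580865
U = 0.4020

0.4020


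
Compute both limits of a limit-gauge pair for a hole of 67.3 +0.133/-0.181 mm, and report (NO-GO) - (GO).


GO = nominal - lower_tol (smallest hole = maximum material condition)
GO = 67.3 - 0.181 = 67.119
NO-GO = nominal + upper_tol (largest hole = least material condition)
NO-GO = 67.3 + 0.133 = 67.433
spread = NO-GO - GO = 67.433 - 67.119 = 0.3140

0.3140


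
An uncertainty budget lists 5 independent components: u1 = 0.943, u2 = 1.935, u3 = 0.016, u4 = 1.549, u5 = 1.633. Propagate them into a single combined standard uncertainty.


uc = sqrt(0.943^2 + 1.935^2 + 0.016^2 + 1.549^2 + 1.633^2)
uc = sqrt(9.69982)
uc = 3.1145

3.1145


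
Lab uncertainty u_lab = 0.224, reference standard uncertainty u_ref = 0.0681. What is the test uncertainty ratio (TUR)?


TUR = u_lab / u_ref
= 0.224 / 0.0681
= 3.2893

3.2893


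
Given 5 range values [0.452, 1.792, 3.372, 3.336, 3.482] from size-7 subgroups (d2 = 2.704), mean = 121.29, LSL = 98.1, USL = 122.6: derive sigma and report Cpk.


R_bar = (0.452 + 1.792 + 3.372 + 3.336 + 3.482) / 5 = 2.4868
sigma = R_bar / d2 = 2.4868 / 2.704 = 0.91967456
Cp = (USL - LSL)/(6*sigma) = (122.6 - 98.1)/(6*0.91967456) = 4.4400
Cpu = (122.6 - 121.29)/(3*0.91967456) = 0.4748
Cpl = (121.29 - 98.1)/(3*0.91967456) = 8.4051
Cpk = min(Cpu, Cpl) = 0.4748

0.4748


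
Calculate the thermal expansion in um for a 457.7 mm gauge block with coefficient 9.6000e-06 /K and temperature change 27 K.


dL = L * alpha * dT
= 457.7 * 9.6000e-06 * 27
= 0.1186358 mm
dL_um = 0.1186358 * 1000 = 118.6358 um

118.6358


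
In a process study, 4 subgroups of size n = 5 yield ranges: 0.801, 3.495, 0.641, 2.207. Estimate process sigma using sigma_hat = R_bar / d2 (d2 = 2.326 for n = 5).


R_bar = (0.801 + 3.495 + 0.641 + 2.207) / 4
R_bar = 7.144 / 4 = 1.786
sigma_hat = R_bar / d2 = 1.786 / 2.326 = 0.7678

0.7678


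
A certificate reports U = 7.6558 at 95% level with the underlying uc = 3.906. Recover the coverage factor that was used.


k = U / uc
k = 7.6558 / 3.906
k = 1.96

1.96


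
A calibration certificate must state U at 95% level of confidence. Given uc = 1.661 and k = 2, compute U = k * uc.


U = k * uc
U = 2 * 1.661
U = 3.3220

3.3220


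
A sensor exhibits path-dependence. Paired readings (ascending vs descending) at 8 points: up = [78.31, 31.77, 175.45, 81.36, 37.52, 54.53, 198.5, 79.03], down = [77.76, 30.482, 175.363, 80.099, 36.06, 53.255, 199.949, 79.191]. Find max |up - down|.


|78.31 - 77.76| = 0.5500
|31.77 - 30.482| = 1.2880
|175.45 - 175.363| = 0.0870
|81.36 - 80.099| = 1.2610
|37.52 - 36.06| = 1.4600
|54.53 - 53.255| = 1.2750
|198.5 - 199.949| = 1.4490
|79.03 - 79.191| = 0.1610
hysteresis = max(diffs) = 1.4600

1.4600


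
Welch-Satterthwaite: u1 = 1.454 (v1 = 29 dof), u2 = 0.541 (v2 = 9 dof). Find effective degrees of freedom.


uc = sqrt(u1^2 + u2^2) = sqrt(1.454^2 + 0.541^2) = 1.5513855
v_eff = uc^4 / (u1^4/v1 + u2^4/v2)
= 1.5513855^4 / (1.454^4/29 + 0.541^4/9)
= 5.7926717 / 0.16363824
v_eff = 35.3993

35.3993


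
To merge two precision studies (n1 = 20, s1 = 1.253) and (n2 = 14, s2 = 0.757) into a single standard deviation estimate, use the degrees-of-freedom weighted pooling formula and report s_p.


s_p = sqrt(((n1-1)*s1^2 + (n2-1)*s2^2) / (n1+n2-2))
numerator = (20-1)*1.253^2 + (14-1)*0.757^2 = 29.830171 + 7.449637 = 37.279808
denominator = 20 + 14 - 2 = 32
s_p^2 = 37.279808 / 32 = 1.164994
s_p = sqrt(1.164994) = 1.0793

1.0793


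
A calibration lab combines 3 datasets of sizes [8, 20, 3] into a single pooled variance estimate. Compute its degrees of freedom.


nu = sum_i (n_i - 1)
nu = ((8 - 1) + (20 - 1) + (3 - 1))
nu = 7 + 19 + 2
nu = 28

28


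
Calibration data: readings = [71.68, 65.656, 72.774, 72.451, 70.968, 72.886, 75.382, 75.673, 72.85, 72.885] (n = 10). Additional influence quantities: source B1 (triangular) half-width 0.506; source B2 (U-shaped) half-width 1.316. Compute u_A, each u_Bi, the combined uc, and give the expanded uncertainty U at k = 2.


mean = (71.68 + 65.656 + 72.774 + 72.451 + 70.968 + 72.886 + 75.382 + 75.673 + 72.85 + 72.885) / 10 = 72.3205
s = sqrt(sum((x - mean)^2)/(n-1)) = 2.7569832
u_A = s / sqrt(n) = 2.7569832 / sqrt(10) = 0.87183464
u_B1 = 0.506 / sqrt(6) = 0.20657363
u_B2 = 1.316 / sqrt(2) = 0.93055252
uc = sqrt(0.87183464^2 + 0.20657363^2 + 0.93055252^2) = 1.2917803
U = k * uc = 2 * 1.2917803
U = 2.5836

2.5836


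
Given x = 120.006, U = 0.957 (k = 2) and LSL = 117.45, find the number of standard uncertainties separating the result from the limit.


u = U / k = 0.957 / 2 = 0.4785
margin = |LSL - x| = |117.45 - 120.006| = 2.556
z = margin / u = 2.556 / 0.4785
z = 5.3417

5.3417


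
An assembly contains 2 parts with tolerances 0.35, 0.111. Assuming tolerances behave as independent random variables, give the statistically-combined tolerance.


RSS = sqrt(0.35^2 + 0.111^2)
= sqrt(0.134821)
= 0.3672

0.3672


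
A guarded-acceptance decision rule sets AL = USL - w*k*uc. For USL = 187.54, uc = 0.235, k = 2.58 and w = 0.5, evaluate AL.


U = k * uc = 2.58 * 0.235 = 0.6063
guard band g = w * U = 0.5 * 0.6063 = 0.30315
AL = USL - g = 187.54 - 0.30315
AL = 187.2369

187.2369


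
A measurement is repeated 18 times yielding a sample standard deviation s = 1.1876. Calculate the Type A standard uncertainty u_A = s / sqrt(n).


u_A = s / sqrt(n)
u_A = 1.1876 / sqrt(18)
u_A = 1.1876 / 4.2426407
u_A = 0.2799

0.2799


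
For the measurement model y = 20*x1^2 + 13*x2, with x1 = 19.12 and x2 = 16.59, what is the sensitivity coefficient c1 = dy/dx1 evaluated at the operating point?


y = 20*x1^2 + 13*x2
dy/dx1 = 2*20*x1
Evaluate at x1 = 19.12: c1 = 40 * 19.12
c1 = 764.8000

764.8000


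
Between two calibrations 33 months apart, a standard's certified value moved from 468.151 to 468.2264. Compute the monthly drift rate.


rate = (v2 - v1) / months
= (468.2264 - 468.151) / 33
= 0.0754 / 33
= 0.0023

0.0023


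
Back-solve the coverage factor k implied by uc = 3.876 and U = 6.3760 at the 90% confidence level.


k = U / uc
k = 6.3760 / 3.876
k = 1.645

1.645


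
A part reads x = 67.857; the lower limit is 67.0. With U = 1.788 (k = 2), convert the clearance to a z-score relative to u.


u = U / k = 1.788 / 2 = 0.894
margin = |LSL - x| = |67.0 - 67.857| = 0.857
z = margin / u = 0.857 / 0.894
z = 0.9586

0.9586


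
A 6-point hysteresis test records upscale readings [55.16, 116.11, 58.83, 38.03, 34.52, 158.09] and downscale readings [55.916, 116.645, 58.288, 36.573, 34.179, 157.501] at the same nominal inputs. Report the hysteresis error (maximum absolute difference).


|55.16 - 55.916| = 0.7560
|116.11 - 116.645| = 0.5350
|58.83 - 58.288| = 0.5420
|38.03 - 36.573| = 1.4570
|34.52 - 34.179| = 0.3410
|158.09 - 157.501| = 0.5890
hysteresis = max(diffs) = 1.4570

1.4570


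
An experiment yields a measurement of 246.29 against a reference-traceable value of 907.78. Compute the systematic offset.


Systematic error = measured - true
= 246.29 - 907.78
= -661.4900

-661.4900


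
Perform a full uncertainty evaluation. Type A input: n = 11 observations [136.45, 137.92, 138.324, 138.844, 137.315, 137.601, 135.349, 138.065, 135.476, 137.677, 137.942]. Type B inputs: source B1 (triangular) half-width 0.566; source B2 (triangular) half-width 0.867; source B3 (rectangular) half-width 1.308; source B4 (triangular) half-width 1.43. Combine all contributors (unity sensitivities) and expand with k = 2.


mean = (136.45 + 137.92 + 138.324 + 138.844 + 137.315 + 137.601 + 135.349 + 138.065 + 135.476 + 137.677 + 137.942) / 11 = 137.3602727
s = sqrt(sum((x - mean)^2)/(n-1)) = 1.1341593
u_A = s / sqrt(n) = 1.1341593 / sqrt(11) = 0.3419619
u_B1 = 0.566 / sqrt(6) = 0.23106853
u_B2 = 0.867 / sqrt(6) = 0.35395127
u_B3 = 1.308 / sqrt(3) = 0.75517415
u_B4 = 1.43 / sqrt(6) = 0.58379506
uc = sqrt(0.3419619^2 + 0.23106853^2 + 0.35395127^2 + 0.75517415^2 + 0.58379506^2) = 1.0985066
U = k * uc = 2 * 1.0985066
U = 2.1970

2.1970


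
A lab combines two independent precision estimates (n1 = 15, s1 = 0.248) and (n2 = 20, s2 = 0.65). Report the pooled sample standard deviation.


s_p = sqrt(((n1-1)*s1^2 + (n2-1)*s2^2) / (n1+n2-2))
numerator = (15-1)*0.248^2 + (20-1)*0.65^2 = 0.861056 + 8.0275 = 8.888556
denominator = 15 + 20 - 2 = 33
s_p^2 = 8.888556 / 33 = 0.26935018
s_p = sqrt(0.26935018) = 0.5190

0.5190


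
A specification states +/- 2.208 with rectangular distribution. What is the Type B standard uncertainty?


u_B = half_width / sqrt(3)
u_B = 2.208 / 1.7320508
u_B = 1.2748

1.2748


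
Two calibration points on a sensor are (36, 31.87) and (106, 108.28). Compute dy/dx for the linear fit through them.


slope = (y2 - y1) / (x2 - x1)
= (108.28 - 31.87) / (106 - 36)
= 76.4100 / 70
= 1.0916

1.0916


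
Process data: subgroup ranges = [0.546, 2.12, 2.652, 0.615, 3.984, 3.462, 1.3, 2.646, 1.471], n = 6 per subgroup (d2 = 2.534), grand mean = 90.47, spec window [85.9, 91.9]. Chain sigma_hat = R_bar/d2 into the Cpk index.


R_bar = (0.546 + 2.12 + 2.652 + 0.615 + 3.984 + 3.462 + 1.3 + 2.646 + 1.471) / 9 = 2.0884444
sigma = R_bar / d2 = 2.0884444 / 2.534 = 0.82416906
Cp = (USL - LSL)/(6*sigma) = (91.9 - 85.9)/(6*0.82416906) = 1.2133
Cpu = (91.9 - 90.47)/(3*0.82416906) = 0.5784
Cpl = (90.47 - 85.9)/(3*0.82416906) = 1.8483
Cpk = min(Cpu, Cpl) = 0.5784

0.5784


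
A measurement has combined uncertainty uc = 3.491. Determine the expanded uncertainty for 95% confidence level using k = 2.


U = k * uc
U = 2 * 3.491
U = 6.9820

6.9820


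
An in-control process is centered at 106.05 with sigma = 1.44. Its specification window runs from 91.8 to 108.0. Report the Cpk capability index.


Cpu = (USL - mean) / (3*sigma) = (108.0 - 106.05) / (3*1.44) = 0.4514
Cpl = (mean - LSL) / (3*sigma) = (106.05 - 91.8) / (3*1.44) = 3.2986
Cpk = min(Cpu, Cpl) = 0.4514

0.4514


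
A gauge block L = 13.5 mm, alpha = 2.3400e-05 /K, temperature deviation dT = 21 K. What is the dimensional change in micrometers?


dL = L * alpha * dT
= 13.5 * 2.3400e-05 * 21
= 0.0066339 mm
dL_um = 0.0066339 * 1000 = 6.6339 um

6.6339


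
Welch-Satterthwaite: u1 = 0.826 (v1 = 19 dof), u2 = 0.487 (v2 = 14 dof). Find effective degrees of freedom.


uc = sqrt(u1^2 + u2^2) = sqrt(0.826^2 + 0.487^2) = 0.95887695
v_eff = uc^4 / (u1^4/v1 + u2^4/v2)
= 0.95887695^4 / (0.826^4/19 + 0.487^4/14)
= 0.84537912 / 0.028517824
v_eff = 29.6439

29.6439


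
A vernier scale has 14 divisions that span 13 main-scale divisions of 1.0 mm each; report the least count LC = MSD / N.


LC = MSD / n_div
= 1.0 / 14
= 0.0714

0.0714


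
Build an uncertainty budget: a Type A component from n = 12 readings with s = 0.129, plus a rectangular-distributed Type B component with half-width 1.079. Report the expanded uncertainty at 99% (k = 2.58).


u_A = s / sqrt(n) = 0.129 / sqrt(12) = 0.037239092
u_B = half_width / sqrt(3) = 1.079 / sqrt(3) = 0.62296094
uc = sqrt(u_A^2 + u_B^2) = sqrt(0.037239092^2 + 0.62296094^2) = 0.62407298
U = k * uc = 2.58 * 0.62407298
U = 1.6101

1.6101


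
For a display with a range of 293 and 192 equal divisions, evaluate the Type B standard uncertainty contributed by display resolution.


resolution = range / divisions
resolution = 293 / 192 = 1.5260417
u_res = resolution / (2*sqrt(3))
u_res = 1.5260417 / 3.4641016
u_res = 0.4405

0.4405


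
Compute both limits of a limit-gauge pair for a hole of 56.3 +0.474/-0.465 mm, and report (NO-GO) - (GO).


GO = nominal - lower_tol (smallest hole = maximum material condition)
GO = 56.3 - 0.465 = 55.835
NO-GO = nominal + upper_tol (largest hole = least material condition)
NO-GO = 56.3 + 0.474 = 56.774
spread = NO-GO - GO = 56.774 - 55.835 = 0.9390

0.9390


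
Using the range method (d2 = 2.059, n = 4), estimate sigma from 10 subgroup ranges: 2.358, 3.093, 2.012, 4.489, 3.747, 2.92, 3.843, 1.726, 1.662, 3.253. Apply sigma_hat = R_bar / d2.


R_bar = (2.358 + 3.093 + 2.012 + 4.489 + 3.747 + 2.92 + 3.843 + 1.726 + 1.662 + 3.253) / 10
R_bar = 29.103 / 10 = 2.9103
sigma_hat = R_bar / d2 = 2.9103 / 2.059 = 1.4135

1.4135


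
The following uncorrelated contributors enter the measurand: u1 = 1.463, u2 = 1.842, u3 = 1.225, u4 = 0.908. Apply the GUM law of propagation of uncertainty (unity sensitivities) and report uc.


uc = sqrt(1.463^2 + 1.842^2 + 1.225^2 + 0.908^2)
uc = sqrt(7.858422)
uc = 2.8033

2.8033


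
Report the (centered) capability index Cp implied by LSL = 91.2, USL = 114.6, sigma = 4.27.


Cp = (USL - LSL) / (6 * sigma)
= (114.6 - 91.2) / (6 * 4.27)
= 23.4000 / 25.6200
= 0.9133

0.9133


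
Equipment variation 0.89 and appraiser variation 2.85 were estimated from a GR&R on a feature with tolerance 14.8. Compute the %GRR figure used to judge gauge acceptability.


GRR = sqrt(EV^2 + AV^2) = sqrt(0.89^2 + 2.85^2) = 2.9857327
%GRR = GRR / tol * 100 = 2.9857327 / 14.8 * 100
%GRR = 20.1739

20.1739


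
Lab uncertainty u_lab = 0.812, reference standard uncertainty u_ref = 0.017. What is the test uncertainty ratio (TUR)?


TUR = u_lab / u_ref
= 0.812 / 0.017
= 47.7647

47.7647


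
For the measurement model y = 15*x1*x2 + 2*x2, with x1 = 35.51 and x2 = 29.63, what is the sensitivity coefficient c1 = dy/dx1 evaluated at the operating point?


y = 15*x1*x2 + 2*x2
dy/dx1 = 15*x2
Evaluate at x2 = 29.63: c1 = 15 * 29.63
c1 = 444.4500

444.4500


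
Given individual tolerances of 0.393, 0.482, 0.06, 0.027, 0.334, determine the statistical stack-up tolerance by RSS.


RSS = sqrt(0.393^2 + 0.482^2 + 0.06^2 + 0.027^2 + 0.334^2)
= sqrt(0.502658)
= 0.7090

0.7090


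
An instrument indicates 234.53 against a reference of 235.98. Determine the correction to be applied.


Correction = standard - reading
= 235.98 - 234.53
= 1.4500

1.4500


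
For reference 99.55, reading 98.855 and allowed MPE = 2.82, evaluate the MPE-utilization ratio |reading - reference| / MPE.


e = indication - reference = 98.855 - 99.55 = -0.6950
|e| = 0.6950
ratio = |e| / MPE = 0.6950 / 2.82
ratio = 0.2465

0.2465


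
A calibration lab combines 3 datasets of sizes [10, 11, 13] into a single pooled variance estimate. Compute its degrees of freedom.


nu = sum_i (n_i - 1)
nu = ((10 - 1) + (11 - 1) + (13 - 1))
nu = 9 + 10 + 12
nu = 31

31


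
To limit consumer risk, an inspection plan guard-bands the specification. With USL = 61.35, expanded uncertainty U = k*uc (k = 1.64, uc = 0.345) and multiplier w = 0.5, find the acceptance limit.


U = k * uc = 1.64 * 0.345 = 0.5658
guard band g = w * U = 0.5 * 0.5658 = 0.2829
AL = USL - g = 61.35 - 0.2829
AL = 61.0671

61.0671


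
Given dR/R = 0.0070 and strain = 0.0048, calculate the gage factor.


GF = (dR/R) / epsilon
= 0.0070 / 0.0048
= 1.4583

1.4583


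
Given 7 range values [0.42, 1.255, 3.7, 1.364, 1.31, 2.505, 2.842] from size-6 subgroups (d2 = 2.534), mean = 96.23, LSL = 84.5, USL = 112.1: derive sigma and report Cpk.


R_bar = (0.42 + 1.255 + 3.7 + 1.364 + 1.31 + 2.505 + 2.842) / 7 = 1.9137143
sigma = R_bar / d2 = 1.9137143 / 2.534 = 0.7552148
Cp = (USL - LSL)/(6*sigma) = (112.1 - 84.5)/(6*0.7552148) = 6.0910
Cpu = (112.1 - 96.23)/(3*0.7552148) = 7.0046
Cpl = (96.23 - 84.5)/(3*0.7552148) = 5.1773
Cpk = min(Cpu, Cpl) = 5.1773

5.1773


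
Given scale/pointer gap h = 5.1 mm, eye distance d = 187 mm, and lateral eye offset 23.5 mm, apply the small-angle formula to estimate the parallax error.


error = h * offset / d
= 5.1 * 23.5 / 187
= 0.6409

0.6409


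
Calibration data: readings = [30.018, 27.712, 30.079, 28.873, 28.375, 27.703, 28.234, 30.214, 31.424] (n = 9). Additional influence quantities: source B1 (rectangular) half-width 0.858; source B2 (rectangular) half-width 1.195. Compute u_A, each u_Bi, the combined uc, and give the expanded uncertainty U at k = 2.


mean = (30.018 + 27.712 + 30.079 + 28.873 + 28.375 + 27.703 + 28.234 + 30.214 + 31.424) / 9 = 29.18133333
s = sqrt(sum((x - mean)^2)/(n-1)) = 1.3033066
u_A = s / sqrt(n) = 1.3033066 / sqrt(9) = 0.43443553
u_B1 = 0.858 / sqrt(3) = 0.49536653
u_B2 = 1.195 / sqrt(3) = 0.68993357
uc = sqrt(0.43443553^2 + 0.49536653^2 + 0.68993357^2) = 0.95400763
U = k * uc = 2 * 0.95400763
U = 1.9080

1.9080


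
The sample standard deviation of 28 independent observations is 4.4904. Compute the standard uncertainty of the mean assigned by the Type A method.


u_A = s / sqrt(n)
u_A = 4.4904 / sqrt(28)
u_A = 4.4904 / 5.2915026
u_A = 0.8486

0.8486


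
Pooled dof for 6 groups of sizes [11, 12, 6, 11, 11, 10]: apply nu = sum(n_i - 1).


nu = sum_i (n_i - 1)
nu = ((11 - 1) + (12 - 1) + (6 - 1) + (11 - 1) + (11 - 1) + (10 - 1))
nu = 10 + 11 + 5 + 10 + 10 + 9
nu = 55

55


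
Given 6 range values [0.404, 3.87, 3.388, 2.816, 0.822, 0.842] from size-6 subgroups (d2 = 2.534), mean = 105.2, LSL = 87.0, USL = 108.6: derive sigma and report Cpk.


R_bar = (0.404 + 3.87 + 3.388 + 2.816 + 0.822 + 0.842) / 6 = 2.0236667
sigma = R_bar / d2 = 2.0236667 / 2.534 = 0.79860564
Cp = (USL - LSL)/(6*sigma) = (108.6 - 87.0)/(6*0.79860564) = 4.5079
Cpu = (108.6 - 105.2)/(3*0.79860564) = 1.4191
Cpl = (105.2 - 87.0)/(3*0.79860564) = 7.5966
Cpk = min(Cpu, Cpl) = 1.4191

1.4191


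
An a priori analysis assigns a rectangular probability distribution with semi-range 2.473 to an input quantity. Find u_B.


u_B = half_width / sqrt(3)
u_B = 2.473 / 1.7320508
u_B = 1.4278

1.4278


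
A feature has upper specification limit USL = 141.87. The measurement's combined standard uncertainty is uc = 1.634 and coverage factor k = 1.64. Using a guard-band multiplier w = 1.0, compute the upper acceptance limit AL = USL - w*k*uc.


U = k * uc = 1.64 * 1.634 = 2.67976
guard band g = w * U = 1.0 * 2.67976 = 2.67976
AL = USL - g = 141.87 - 2.67976
AL = 139.1902

139.1902


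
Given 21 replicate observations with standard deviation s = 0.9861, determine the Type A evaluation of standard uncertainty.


u_A = s / sqrt(n)
u_A = 0.9861 / sqrt(21)
u_A = 0.9861 / 4.5825757
u_A = 0.2152

0.2152


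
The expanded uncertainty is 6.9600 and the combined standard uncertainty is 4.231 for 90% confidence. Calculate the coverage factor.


k = U / uc
k = 6.9600 / 4.231
k = 1.645

1.645


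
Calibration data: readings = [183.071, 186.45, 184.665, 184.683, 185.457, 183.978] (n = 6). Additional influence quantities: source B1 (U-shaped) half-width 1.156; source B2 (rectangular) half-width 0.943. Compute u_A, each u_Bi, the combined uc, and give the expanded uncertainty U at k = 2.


mean = (183.071 + 186.45 + 184.665 + 184.683 + 185.457 + 183.978) / 6 = 184.7173333
s = sqrt(sum((x - mean)^2)/(n-1)) = 1.1670634
u_A = s / sqrt(n) = 1.1670634 / sqrt(6) = 0.47645164
u_B1 = 1.156 / sqrt(2) = 0.81741544
u_B2 = 0.943 / sqrt(3) = 0.5444413
uc = sqrt(0.47645164^2 + 0.81741544^2 + 0.5444413^2) = 1.0916
U = k * uc = 2 * 1.0916
U = 2.1832

2.1832


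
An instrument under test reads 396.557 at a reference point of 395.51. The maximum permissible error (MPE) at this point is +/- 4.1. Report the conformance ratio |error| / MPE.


e = indication - reference = 396.557 - 395.51 = 1.0470
|e| = 1.0470
ratio = |e| / MPE = 1.0470 / 4.1
ratio = 0.2554

0.2554


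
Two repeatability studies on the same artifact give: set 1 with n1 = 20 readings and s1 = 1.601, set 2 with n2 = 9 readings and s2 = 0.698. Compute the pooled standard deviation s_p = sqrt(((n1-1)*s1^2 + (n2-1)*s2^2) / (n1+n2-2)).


s_p = sqrt(((n1-1)*s1^2 + (n2-1)*s2^2) / (n1+n2-2))
numerator = (20-1)*1.601^2 + (9-1)*0.698^2 = 48.700819 + 3.897632 = 52.598451
denominator = 20 + 9 - 2 = 27
s_p^2 = 52.598451 / 27 = 1.9480908
s_p = sqrt(1.9480908) = 1.3957

1.3957


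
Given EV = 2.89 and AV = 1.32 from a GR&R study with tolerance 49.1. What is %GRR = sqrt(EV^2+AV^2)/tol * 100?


GRR = sqrt(EV^2 + AV^2) = sqrt(2.89^2 + 1.32^2) = 3.1771843
%GRR = GRR / tol * 100 = 3.1771843 / 49.1 * 100
%GRR = 6.4708

6.4708


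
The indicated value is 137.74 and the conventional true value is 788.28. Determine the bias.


Systematic error = measured - true
= 137.74 - 788.28
= -650.5400

-650.5400


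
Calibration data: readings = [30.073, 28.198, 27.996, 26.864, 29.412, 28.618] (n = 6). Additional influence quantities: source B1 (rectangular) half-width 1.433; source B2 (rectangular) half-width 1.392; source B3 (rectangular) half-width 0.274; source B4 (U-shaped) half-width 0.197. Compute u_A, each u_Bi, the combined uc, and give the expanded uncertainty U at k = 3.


mean = (30.073 + 28.198 + 27.996 + 26.864 + 29.412 + 28.618) / 6 = 28.52683333
s = sqrt(sum((x - mean)^2)/(n-1)) = 1.1258235
u_A = s / sqrt(n) = 1.1258235 / sqrt(6) = 0.45961552
u_B1 = 1.433 / sqrt(3) = 0.82734294
u_B2 = 1.392 / sqrt(3) = 0.80367157
u_B3 = 0.274 / sqrt(3) = 0.15819397
u_B4 = 0.197 / sqrt(2) = 0.13930004
uc = sqrt(0.45961552^2 + 0.82734294^2 + 0.80367157^2 + 0.15819397^2 + 0.13930004^2) = 1.259389
U = k * uc = 3 * 1.259389
U = 3.7782

3.7782


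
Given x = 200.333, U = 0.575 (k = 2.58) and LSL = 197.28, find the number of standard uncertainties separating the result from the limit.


u = U / k = 0.575 / 2.58 = 0.22286822
margin = |LSL - x| = |197.28 - 200.333| = 3.053
z = margin / u = 3.053 / 0.22286822
z = 13.6987

13.6987


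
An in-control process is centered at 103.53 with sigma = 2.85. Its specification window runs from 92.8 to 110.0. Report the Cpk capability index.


Cpu = (USL - mean) / (3*sigma) = (110.0 - 103.53) / (3*2.85) = 0.7567
Cpl = (mean - LSL) / (3*sigma) = (103.53 - 92.8) / (3*2.85) = 1.2550
Cpk = min(Cpu, Cpl) = 0.7567

0.7567


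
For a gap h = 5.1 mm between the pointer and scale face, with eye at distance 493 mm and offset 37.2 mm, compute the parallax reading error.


error = h * offset / d
= 5.1 * 37.2 / 493
= 0.3848

0.3848


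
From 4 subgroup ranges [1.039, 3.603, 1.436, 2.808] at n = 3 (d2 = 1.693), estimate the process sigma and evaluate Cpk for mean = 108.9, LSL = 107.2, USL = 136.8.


R_bar = (1.039 + 3.603 + 1.436 + 2.808) / 4 = 2.2215
sigma = R_bar / d2 = 2.2215 / 1.693 = 1.3121677
Cp = (USL - LSL)/(6*sigma) = (136.8 - 107.2)/(6*1.3121677) = 3.7597
Cpu = (136.8 - 108.9)/(3*1.3121677) = 7.0875
Cpl = (108.9 - 107.2)/(3*1.3121677) = 0.4319
Cpk = min(Cpu, Cpl) = 0.4319

0.4319


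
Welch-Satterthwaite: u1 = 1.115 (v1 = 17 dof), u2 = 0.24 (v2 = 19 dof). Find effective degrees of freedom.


uc = sqrt(u1^2 + u2^2) = sqrt(1.115^2 + 0.24^2) = 1.1405372
v_eff = uc^4 / (u1^4/v1 + u2^4/v2)
= 1.1405372^4 / (1.115^4/17 + 0.24^4/19)
= 1.692146 / 0.09109276
v_eff = 18.5761

18.5761


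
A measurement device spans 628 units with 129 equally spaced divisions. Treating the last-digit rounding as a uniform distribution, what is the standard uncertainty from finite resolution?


resolution = range / divisions
resolution = 628 / 129 = 4.8682171
u_res = resolution / (2*sqrt(3))
u_res = 4.8682171 / 3.4641016
u_res = 1.4053

1.4053


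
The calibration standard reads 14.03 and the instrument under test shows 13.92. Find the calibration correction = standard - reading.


Correction = standard - reading
= 14.03 - 13.92
= 0.1100

0.1100


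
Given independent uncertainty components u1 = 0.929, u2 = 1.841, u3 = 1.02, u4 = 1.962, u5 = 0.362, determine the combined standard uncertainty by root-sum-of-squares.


uc = sqrt(0.929^2 + 1.841^2 + 1.02^2 + 1.962^2 + 0.362^2)
uc = sqrt(9.27321)
uc = 3.0452

3.0452


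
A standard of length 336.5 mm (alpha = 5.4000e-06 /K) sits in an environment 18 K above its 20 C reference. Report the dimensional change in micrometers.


dL = L * alpha * dT
= 336.5 * 5.4000e-06 * 18
= 0.0327078 mm
dL_um = 0.0327078 * 1000 = 32.7078 um

32.7078


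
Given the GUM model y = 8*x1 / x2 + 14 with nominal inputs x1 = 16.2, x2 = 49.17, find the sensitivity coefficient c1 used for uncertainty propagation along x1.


y = 8*x1 / x2 + 14
dy/dx1 = 8/x2
Evaluate at x2 = 49.17: c1 = 8 / 49.17
c1 = 0.1627

0.1627


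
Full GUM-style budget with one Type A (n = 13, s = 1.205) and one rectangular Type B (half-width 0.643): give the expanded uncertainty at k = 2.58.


u_A = s / sqrt(n) = 1.205 / sqrt(13) = 0.33420687
u_B = half_width / sqrt(3) = 0.643 / sqrt(3) = 0.37123622
uc = sqrt(u_A^2 + u_B^2) = sqrt(0.33420687^2 + 0.37123622^2) = 0.49951032
U = k * uc = 2.58 * 0.49951032
U = 1.2887

1.2887


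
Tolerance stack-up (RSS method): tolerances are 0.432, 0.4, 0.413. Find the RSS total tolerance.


RSS = sqrt(0.432^2 + 0.4^2 + 0.413^2)
= sqrt(0.517193)
= 0.7192

0.7192


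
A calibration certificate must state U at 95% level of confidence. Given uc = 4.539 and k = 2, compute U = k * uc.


U = k * uc
U = 2 * 4.539
U = 9.0780

9.0780


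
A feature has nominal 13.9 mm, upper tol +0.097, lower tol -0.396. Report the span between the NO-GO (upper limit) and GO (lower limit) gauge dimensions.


GO = nominal - lower_tol (smallest hole = maximum material condition)
GO = 13.9 - 0.396 = 13.504
NO-GO = nominal + upper_tol (largest hole = least material condition)
NO-GO = 13.9 + 0.097 = 13.997
spread = NO-GO - GO = 13.997 - 13.504 = 0.4930

0.4930


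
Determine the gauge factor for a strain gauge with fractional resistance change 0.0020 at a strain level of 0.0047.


GF = (dR/R) / epsilon
= 0.0020 / 0.0047
= 0.4255

0.4255


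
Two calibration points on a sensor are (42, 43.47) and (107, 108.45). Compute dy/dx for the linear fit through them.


slope = (y2 - y1) / (x2 - x1)
= (108.45 - 43.47) / (107 - 42)
= 64.9800 / 65
= 0.9997

0.9997


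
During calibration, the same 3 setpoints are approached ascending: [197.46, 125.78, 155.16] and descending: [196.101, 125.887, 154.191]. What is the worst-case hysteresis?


|197.46 - 196.101| = 1.3590
|125.78 - 125.887| = 0.1070
|155.16 - 154.191| = 0.9690
hysteresis = max(diffs) = 1.3590

1.3590


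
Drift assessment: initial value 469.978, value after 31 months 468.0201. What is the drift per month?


rate = (v2 - v1) / months
= (468.0201 - 469.978) / 31
= -1.9579 / 31
= -0.0632

-0.0632


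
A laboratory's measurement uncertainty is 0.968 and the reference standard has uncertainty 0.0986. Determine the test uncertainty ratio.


TUR = u_lab / u_ref
= 0.968 / 0.0986
= 9.8174

9.8174


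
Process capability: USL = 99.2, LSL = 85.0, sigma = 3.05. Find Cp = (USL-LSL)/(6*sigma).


Cp = (USL - LSL) / (6 * sigma)
= (99.2 - 85.0) / (6 * 3.05)
= 14.2000 / 18.3000
= 0.7760

0.7760


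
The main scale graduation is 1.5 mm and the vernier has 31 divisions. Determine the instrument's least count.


LC = MSD / n_div
= 1.5 / 31
= 0.0484

0.0484


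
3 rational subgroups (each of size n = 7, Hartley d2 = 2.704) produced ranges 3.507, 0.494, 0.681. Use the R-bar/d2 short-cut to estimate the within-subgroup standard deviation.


R_bar = (3.507 + 0.494 + 0.681) / 3
R_bar = 4.682 / 3 = 1.5606667
sigma_hat = R_bar / d2 = 1.5606667 / 2.704 = 0.5772

0.5772


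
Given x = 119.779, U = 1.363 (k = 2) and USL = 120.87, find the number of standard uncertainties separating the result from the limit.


u = U / k = 1.363 / 2 = 0.6815
margin = |USL - x| = |120.87 - 119.779| = 1.091
z = margin / u = 1.091 / 0.6815
z = 1.6009

1.6009


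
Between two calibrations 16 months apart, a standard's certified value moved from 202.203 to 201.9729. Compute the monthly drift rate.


rate = (v2 - v1) / months
= (201.9729 - 202.203) / 16
= -0.2301 / 16
= -0.0144

-0.0144


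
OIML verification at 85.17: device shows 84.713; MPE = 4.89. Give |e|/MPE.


e = indication - reference = 84.713 - 85.17 = -0.4570
|e| = 0.4570
ratio = |e| / MPE = 0.4570 / 4.89
ratio = 0.0935

0.0935


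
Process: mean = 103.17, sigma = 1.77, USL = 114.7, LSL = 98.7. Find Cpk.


Cpu = (USL - mean) / (3*sigma) = (114.7 - 103.17) / (3*1.77) = 2.1714
Cpl = (mean - LSL) / (3*sigma) = (103.17 - 98.7) / (3*1.77) = 0.8418
Cpk = min(Cpu, Cpl) = 0.8418

0.8418


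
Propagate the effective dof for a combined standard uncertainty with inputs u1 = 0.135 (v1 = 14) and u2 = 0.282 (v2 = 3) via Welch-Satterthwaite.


uc = sqrt(u1^2 + u2^2) = sqrt(0.135^2 + 0.282^2) = 0.31264836
v_eff = uc^4 / (u1^4/v1 + u2^4/v2)
= 0.31264836^4 / (0.135^4/14 + 0.282^4/3)
= 0.0095548664 / 0.0021317472
v_eff = 4.4822

4.4822


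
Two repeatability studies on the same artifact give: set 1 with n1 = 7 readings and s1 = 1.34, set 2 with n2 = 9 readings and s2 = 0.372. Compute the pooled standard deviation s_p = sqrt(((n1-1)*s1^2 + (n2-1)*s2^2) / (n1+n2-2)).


s_p = sqrt(((n1-1)*s1^2 + (n2-1)*s2^2) / (n1+n2-2))
numerator = (7-1)*1.34^2 + (9-1)*0.372^2 = 10.7736 + 1.107072 = 11.880672
denominator = 7 + 9 - 2 = 14
s_p^2 = 11.880672 / 14 = 0.84861943
s_p = sqrt(0.84861943) = 0.9212

0.9212


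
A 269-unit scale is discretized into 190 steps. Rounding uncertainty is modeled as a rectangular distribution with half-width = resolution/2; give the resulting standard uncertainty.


resolution = range / divisions
resolution = 269 / 190 = 1.4157895
u_res = resolution / (2*sqrt(3))
u_res = 1.4157895 / 3.4641016
u_res = 0.4087

0.4087


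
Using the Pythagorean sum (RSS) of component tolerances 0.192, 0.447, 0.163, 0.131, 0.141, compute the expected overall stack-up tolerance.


RSS = sqrt(0.192^2 + 0.447^2 + 0.163^2 + 0.131^2 + 0.141^2)
= sqrt(0.300284)
= 0.5480

0.5480


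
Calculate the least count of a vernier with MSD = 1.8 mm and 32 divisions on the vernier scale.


LC = MSD / n_div
= 1.8 / 32
= 0.0563

0.0563


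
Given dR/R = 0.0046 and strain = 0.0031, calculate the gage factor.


GF = (dR/R) / epsilon
= 0.0046 / 0.0031
= 1.4839

1.4839


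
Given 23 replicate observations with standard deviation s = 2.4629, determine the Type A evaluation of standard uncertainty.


u_A = s / sqrt(n)
u_A = 2.4629 / sqrt(23)
u_A = 2.4629 / 4.7958315
u_A = 0.5136

0.5136


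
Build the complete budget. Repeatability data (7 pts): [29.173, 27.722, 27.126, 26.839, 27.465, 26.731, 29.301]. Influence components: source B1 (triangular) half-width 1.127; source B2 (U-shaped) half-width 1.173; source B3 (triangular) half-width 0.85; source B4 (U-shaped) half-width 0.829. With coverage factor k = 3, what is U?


mean = (29.173 + 27.722 + 27.126 + 26.839 + 27.465 + 26.731 + 29.301) / 7 = 27.76528571
s = sqrt(sum((x - mean)^2)/(n-1)) = 1.0621175
u_A = s / sqrt(n) = 1.0621175 / sqrt(7) = 0.40144268
u_B1 = 1.127 / sqrt(6) = 0.46009582
u_B2 = 1.173 / sqrt(2) = 0.82943625
u_B3 = 0.85 / sqrt(6) = 0.34701105
u_B4 = 0.829 / sqrt(2) = 0.58619152
uc = sqrt(0.40144268^2 + 0.46009582^2 + 0.82943625^2 + 0.34701105^2 + 0.58619152^2) = 1.2348466
U = k * uc = 3 * 1.2348466
U = 3.7045

3.7045


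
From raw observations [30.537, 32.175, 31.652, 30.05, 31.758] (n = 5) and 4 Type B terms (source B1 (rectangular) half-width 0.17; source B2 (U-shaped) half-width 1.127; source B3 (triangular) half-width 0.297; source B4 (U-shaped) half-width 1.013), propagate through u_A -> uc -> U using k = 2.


mean = (30.537 + 32.175 + 31.652 + 30.05 + 31.758) / 5 = 31.2344
s = sqrt(sum((x - mean)^2)/(n-1)) = 0.89755852
u_A = s / sqrt(n) = 0.89755852 / sqrt(5) = 0.40140037
u_B1 = 0.17 / sqrt(3) = 0.098149546
u_B2 = 1.127 / sqrt(2) = 0.79690934
u_B3 = 0.297 / sqrt(6) = 0.12124974
u_B4 = 1.013 / sqrt(2) = 0.71629917
uc = sqrt(0.40140037^2 + 0.098149546^2 + 0.79690934^2 + 0.12124974^2 + 0.71629917^2) = 1.1548186
U = k * uc = 2 * 1.1548186
U = 2.3096

2.3096


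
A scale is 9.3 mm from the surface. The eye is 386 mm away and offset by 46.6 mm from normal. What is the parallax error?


error = h * offset / d
= 9.3 * 46.6 / 386
= 1.1227

1.1227


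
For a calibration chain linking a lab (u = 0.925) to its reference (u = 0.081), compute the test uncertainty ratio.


TUR = u_lab / u_ref
= 0.925 / 0.081
= 11.4198

11.4198


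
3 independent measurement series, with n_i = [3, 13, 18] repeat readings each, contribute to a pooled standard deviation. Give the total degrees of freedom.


nu = sum_i (n_i - 1)
nu = ((3 - 1) + (13 - 1) + (18 - 1))
nu = 2 + 12 + 17
nu = 31

31


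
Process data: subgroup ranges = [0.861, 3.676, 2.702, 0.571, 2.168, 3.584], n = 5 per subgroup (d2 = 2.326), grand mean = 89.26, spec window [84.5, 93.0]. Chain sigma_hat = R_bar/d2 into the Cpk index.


R_bar = (0.861 + 3.676 + 2.702 + 0.571 + 2.168 + 3.584) / 6 = 2.2603333
sigma = R_bar / d2 = 2.2603333 / 2.326 = 0.9717684
Cp = (USL - LSL)/(6*sigma) = (93.0 - 84.5)/(6*0.9717684) = 1.4578
Cpu = (93.0 - 89.26)/(3*0.9717684) = 1.2829
Cpl = (89.26 - 84.5)/(3*0.9717684) = 1.6328
Cpk = min(Cpu, Cpl) = 1.2829

1.2829


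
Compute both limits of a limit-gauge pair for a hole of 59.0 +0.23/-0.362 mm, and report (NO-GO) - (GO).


GO = nominal - lower_tol (smallest hole = maximum material condition)
GO = 59.0 - 0.362 = 58.638
NO-GO = nominal + upper_tol (largest hole = least material condition)
NO-GO = 59.0 + 0.23 = 59.23
spread = NO-GO - GO = 59.23 - 58.638 = 0.5920

0.5920


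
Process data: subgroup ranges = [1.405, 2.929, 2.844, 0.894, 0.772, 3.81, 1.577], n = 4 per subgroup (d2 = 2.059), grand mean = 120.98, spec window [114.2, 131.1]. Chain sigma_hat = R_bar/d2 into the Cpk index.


R_bar = (1.405 + 2.929 + 2.844 + 0.894 + 0.772 + 3.81 + 1.577) / 7 = 2.033
sigma = R_bar / d2 = 2.033 / 2.059 = 0.98737251
Cp = (USL - LSL)/(6*sigma) = (131.1 - 114.2)/(6*0.98737251) = 2.8527
Cpu = (131.1 - 120.98)/(3*0.98737251) = 3.4165
Cpl = (120.98 - 114.2)/(3*0.98737251) = 2.2889
Cpk = min(Cpu, Cpl) = 2.2889

2.2889


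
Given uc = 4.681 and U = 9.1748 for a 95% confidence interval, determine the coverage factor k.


k = U / uc
k = 9.1748 / 4.681
k = 1.96

1.96


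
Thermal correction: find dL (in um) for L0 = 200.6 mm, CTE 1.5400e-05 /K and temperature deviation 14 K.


dL = L * alpha * dT
= 200.6 * 1.5400e-05 * 14
= 0.0432494 mm
dL_um = 0.0432494 * 1000 = 43.2494 um

43.2494


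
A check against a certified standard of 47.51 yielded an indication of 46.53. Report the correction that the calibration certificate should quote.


Correction = standard - reading
= 47.51 - 46.53
= 0.9800

0.9800


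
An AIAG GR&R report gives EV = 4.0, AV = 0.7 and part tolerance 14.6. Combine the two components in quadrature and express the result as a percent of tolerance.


GRR = sqrt(EV^2 + AV^2) = sqrt(4.0^2 + 0.7^2) = 4.0607881
%GRR = GRR / tol * 100 = 4.0607881 / 14.6 * 100
%GRR = 27.8136

27.8136


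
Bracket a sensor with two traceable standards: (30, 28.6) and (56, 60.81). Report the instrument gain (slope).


slope = (y2 - y1) / (x2 - x1)
= (60.81 - 28.6) / (56 - 30)
= 32.2100 / 26
= 1.2388

1.2388


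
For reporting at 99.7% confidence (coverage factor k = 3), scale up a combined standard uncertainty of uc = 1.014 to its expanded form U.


U = k * uc
U = 3 * 1.014
U = 3.0420

3.0420


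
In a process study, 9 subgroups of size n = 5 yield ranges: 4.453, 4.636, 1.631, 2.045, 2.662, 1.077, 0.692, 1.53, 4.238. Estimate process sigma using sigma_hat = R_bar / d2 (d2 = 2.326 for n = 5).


R_bar = (4.453 + 4.636 + 1.631 + 2.045 + 2.662 + 1.077 + 0.692 + 1.53 + 4.238) / 9
R_bar = 22.964 / 9 = 2.5515556
sigma_hat = R_bar / d2 = 2.5515556 / 2.326 = 1.0970

1.0970


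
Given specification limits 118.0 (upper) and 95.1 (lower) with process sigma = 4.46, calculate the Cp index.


Cp = (USL - LSL) / (6 * sigma)
= (118.0 - 95.1) / (6 * 4.46)
= 22.9000 / 26.7600
= 0.8558

0.8558


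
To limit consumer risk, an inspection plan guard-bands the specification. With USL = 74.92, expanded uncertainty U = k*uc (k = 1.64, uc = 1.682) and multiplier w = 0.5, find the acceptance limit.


U = k * uc = 1.64 * 1.682 = 2.75848
guard band g = w * U = 0.5 * 2.75848 = 1.37924
AL = USL - g = 74.92 - 1.37924
AL = 73.5408

73.5408


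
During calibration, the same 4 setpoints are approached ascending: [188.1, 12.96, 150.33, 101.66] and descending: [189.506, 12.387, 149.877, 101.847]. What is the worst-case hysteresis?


|188.1 - 189.506| = 1.4060
|12.96 - 12.387| = 0.5730
|150.33 - 149.877| = 0.4530
|101.66 - 101.847| = 0.1870
hysteresis = max(diffs) = 1.4060

1.4060
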